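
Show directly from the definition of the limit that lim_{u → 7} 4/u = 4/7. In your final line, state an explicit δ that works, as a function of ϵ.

δ = min(7/2, (49/8)ϵ)

Fix ϵ > 0. We seek δ > 0 such that 0 < |u − 7| < δ implies |4/u − (4/7)| < ϵ.
|4/u − (4/7)| = 4·|7 − u|/(7·|u|) = 4|u − 7|/(7|u|).
Require δ ≤ 7/2 so that |u| > 7 − 7/2 = 7/2, hence 7|u| > 49/2.
Then |4/u − (4/7)| < 4|u − 7|/(49/2), which is < ϵ when |u − 7| < (49/8)ϵ.
Take δ = min(7/2, (49/8)ϵ). Then 0 < |u − 7| < δ gives both |u − 7| < 7/2 and |u − 7| < (49/8)ϵ, so |4/u − (4/7)| < ϵ.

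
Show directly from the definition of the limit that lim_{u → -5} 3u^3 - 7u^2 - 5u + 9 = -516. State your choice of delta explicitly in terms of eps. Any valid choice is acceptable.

Let eps > 0 be given. We want delta > 0 such that 0 < |u + 5| < delta implies |(3u^3 - 7u^2 - 5u + 9) + 516| < eps.
(3u^3 - 7u^2 - 5u + 9) + 516 = 3u^3 - 7u^2 - 5u + 525 = (u + 5)(3u^2 - 22u + 105).
So |(3u^3 - 7u^2 - 5u + 9) + 516| = |u + 5|·|3u^2 - 22u + 105|.
Require delta ≤ 1. Then |u + 5| < 1 gives |u| < 6, and by the triangle inequality |3u^2 - 22u + 105| ≤ 3·6^2 + 22·6 + 105 = 345.
Hence |(3u^3 - 7u^2 - 5u + 9) + 516| ≤ 345|u + 5| < eps provided |u + 5| < eps/345.
Take delta = min(1, eps/345). Then 0 < |u + 5| < delta gives both |u + 5| < 1 and |u + 5| < eps/345, so |(3u^3 - 7u^2 - 5u + 9) + 516| < eps.

delta = min(1, eps/345)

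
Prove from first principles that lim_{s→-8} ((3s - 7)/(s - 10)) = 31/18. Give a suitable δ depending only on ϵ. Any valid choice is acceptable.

Let ϵ > 0 be given. We want δ > 0 with 0 < |s + 8| < δ ⇒ |(3s - 7)/(s - 10) − (31/18)| < ϵ.
Combining over a common denominator, (3s - 7)/(s - 10) − (31/18) = [(3s - 7)·(-18) − (-31)·(s - 10)] / [(-18)·(s - 10)] = -23(s + 8) / ((-18)(s - 10)).
So |(3s - 7)/(s - 10) − (31/18)| = 23|s + 8| / (18·|s − 10|).
Require δ ≤ 9, so |s − 10| ≥ |-18| − |s + 8| > 18 − 9 = 9.
Hence |(3s - 7)/(s - 10) − (31/18)| < 23|s + 8|/(18·9) = (23/162)|s + 8|, which is < ϵ once |s + 8| < (162/23)ϵ.
Take δ = min(9, (162/23)ϵ). Then 0 < |s + 8| < δ forces both bounds, so |(3s - 7)/(s - 10) − (31/18)| < ϵ.

δ = min(9, (162/23)ϵ)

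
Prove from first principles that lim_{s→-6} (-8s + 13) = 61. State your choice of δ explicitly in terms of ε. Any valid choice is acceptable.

Fix ε > 0. We need δ > 0 so that 0 < |s + 6| < δ implies |(-8s + 13) − 61| < ε.
|(-8s + 13) − 61| = |-8s - 48| = 8|s + 6|.
So 8|s + 6| < ε exactly when |s + 6| < ε/8.
Choosing δ = ε/8 gives |(-8s + 13) − 61| = 8|s + 6| < ε whenever |s + 6| < δ.

δ = ε/8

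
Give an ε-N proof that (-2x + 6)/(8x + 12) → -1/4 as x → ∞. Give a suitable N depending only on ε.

Suppose ε > 0. We seek N > 0 such that x > N implies |(-2x + 6)/(8x + 12) + 1/4| < ε.
(-2x + 6)/(8x + 12) + 1/4 = (8(-2x + 6) − (-2)(8x + 12)) / (8(8x + 12)) = 72/(8(8x + 12)).
For x > 0 we have 8x + 12 > 8x, so |(-2x + 6)/(8x + 12) + 1/4| = 72/(8(8x + 12)) < 72/(8·8x) = (9/8)/x.
Thus |(-2x + 6)/(8x + 12) + 1/4| < ε whenever x > (9/8)/ε.
Take N = (9/8)/ε. If x > N then |(-2x + 6)/(8x + 12) + 1/4| < (9/8)/x < ε.

N = (9/8)/ε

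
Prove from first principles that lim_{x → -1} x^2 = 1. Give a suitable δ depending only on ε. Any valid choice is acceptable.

δ = min(1, ε/3)

Let ε > 0. We seek δ > 0 with 0 < |x + 1| < δ ⇒ |x^2 − 1| < ε.
Factor: x^2 − 1 = (x + 1)(x - 1), so |x^2 − 1| = |x + 1|·|x - 1|.
Impose δ ≤ 1 so that |x| < 2; then |x - 1| ≤ 3.
Hence |x^2 − 1| ≤ 3|x + 1|, which is < ε once |x + 1| < ε/3.
Take δ = min(1, ε/3). If 0 < |x + 1| < δ then both bounds hold and |x^2 − 1| ≤ 3|x + 1| < 3·(ε/3) = ε.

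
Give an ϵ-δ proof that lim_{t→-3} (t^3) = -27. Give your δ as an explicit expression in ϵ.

δ = min(2, ϵ/49)

Let ϵ > 0. We seek δ > 0 with 0 < |t + 3| < δ ⇒ |t^3 + 27| < ϵ.
Factor: t^3 + 27 = (t + 3)(t^2 - 3t + 9), so |t^3 + 27| = |t + 3|·|t^2 - 3t + 9|.
Restrict δ ≤ 2. Then |t + 3| < 2 gives |t| < 5, so by the triangle inequality |t^2 - 3t + 9| ≤ 5^2 + 3·5 + 9 = 49.
Hence |t^3 + 27| ≤ 49|t + 3|, which is < ϵ once |t + 3| < ϵ/49.
Take δ = min(2, ϵ/49). If 0 < |t + 3| < δ then both bounds hold and |t^3 + 27| ≤ 49|t + 3| < 49·(ϵ/49) = ϵ.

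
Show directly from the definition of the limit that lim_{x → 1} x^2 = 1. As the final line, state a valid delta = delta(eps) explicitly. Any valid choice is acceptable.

delta = min(1, eps/3)

Fix eps > 0. We seek delta > 0 with 0 < |x − 1| < delta ⇒ |x^2 − 1| < eps.
Factor: x^2 − 1 = (x − 1)(x + 1), so |x^2 − 1| = |x − 1|·|x + 1|.
Impose delta ≤ 1 so that |x| < 2; then |x + 1| ≤ 3.
Hence |x^2 − 1| ≤ 3|x − 1|, which is < eps once |x − 1| < eps/3.
Take delta = min(1, eps/3). If 0 < |x − 1| < delta then both bounds hold and |x^2 − 1| ≤ 3|x − 1| < 3·(eps/3) = eps.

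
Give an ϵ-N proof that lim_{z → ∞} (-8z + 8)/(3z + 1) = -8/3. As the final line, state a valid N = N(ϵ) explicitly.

N = (32/9)/ϵ

Let ϵ > 0. We seek N > 0 such that z > N implies |(-8z + 8)/(3z + 1) + 8/3| < ϵ.
(-8z + 8)/(3z + 1) + 8/3 = (3(-8z + 8) − (-8)(3z + 1)) / (3(3z + 1)) = 32/(3(3z + 1)).
For z > 0 we have 3z + 1 > 3z, so |(-8z + 8)/(3z + 1) + 8/3| = 32/(3(3z + 1)) < 32/(3·3z) = (32/9)/z.
Thus |(-8z + 8)/(3z + 1) + 8/3| < ϵ whenever z > (32/9)/ϵ.
Take N = (32/9)/ϵ. If z > N then |(-8z + 8)/(3z + 1) + 8/3| < (32/9)/z < ϵ.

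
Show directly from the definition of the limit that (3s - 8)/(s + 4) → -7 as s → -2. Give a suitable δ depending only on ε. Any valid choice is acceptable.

δ = min(1, (1/10)ε)

Fix ε > 0. We want δ > 0 with 0 < |s + 2| < δ ⇒ |(3s - 8)/(s + 4) + 7| < ε.
Combining over a common denominator, (3s - 8)/(s + 4) + 7 = [(3s - 8)·2 − (-14)·(s + 4)] / [2·(s + 4)] = 20(s + 2) / (2(s + 4)).
So |(3s - 8)/(s + 4) + 7| = 20|s + 2| / (2·|s + 4|).
Require δ ≤ 1, so |s + 4| ≥ |2| − |s + 2| > 2 − 1 = 1.
Hence |(3s - 8)/(s + 4) + 7| < 20|s + 2|/(2·1) = 10|s + 2|, which is < ε once |s + 2| < (1/10)ε.
Take δ = min(1, (1/10)ε). Then 0 < |s + 2| < δ forces both bounds, so |(3s - 8)/(s + 4) + 7| < ε.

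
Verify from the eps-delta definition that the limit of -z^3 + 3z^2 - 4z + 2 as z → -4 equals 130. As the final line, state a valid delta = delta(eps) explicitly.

delta = min(1, eps/92)

Let eps > 0 be given. We want delta > 0 such that 0 < |z + 4| < delta implies |(-z^3 + 3z^2 - 4z + 2) − 130| < eps.
(-z^3 + 3z^2 - 4z + 2) − 130 = -z^3 + 3z^2 - 4z - 128 = (z + 4)(-z^2 + 7z - 32).
So |(-z^3 + 3z^2 - 4z + 2) − 130| = |z + 4|·|-z^2 + 7z - 32|.
Assume first that |z + 4| < 1, so |z| < 5. Then |-z^2 + 7z - 32| ≤ 5^2 + 7·5 + 32 = 92.
Hence |(-z^3 + 3z^2 - 4z + 2) − 130| ≤ 92|z + 4| < eps provided |z + 4| < eps/92.
Take delta = min(1, eps/92). Then 0 < |z + 4| < delta gives both |z + 4| < 1 and |z + 4| < eps/92, so |(-z^3 + 3z^2 - 4z + 2) − 130| < eps.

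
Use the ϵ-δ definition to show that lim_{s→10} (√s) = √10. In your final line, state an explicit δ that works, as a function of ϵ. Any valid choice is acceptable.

Fix ϵ > 0. We want δ > 0 such that 0 < |s − 10| < δ implies |√s − √10| < ϵ.
Multiplying by the conjugate, |√s − √10| = |s − 10|/(√s + √10).
Restrict δ ≤ 10 so that |s − 10| < 10 forces s > 0, and then √s + √10 > √10.
Hence |√s − √10| < |s − 10|/√10, which is < ϵ once |s − 10| < √10·ϵ.
Take δ = min(10, √10·ϵ). If 0 < |s − 10| < δ then s > 0 and |√s − √10| < |s − 10|/√10 < ϵ.

δ = min(10, √10·ϵ)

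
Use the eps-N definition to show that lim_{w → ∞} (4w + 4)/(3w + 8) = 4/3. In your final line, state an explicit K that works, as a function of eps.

Suppose eps > 0. We seek K > 0 such that w > K implies |(4w + 4)/(3w + 8) − (4/3)| < eps.
(4w + 4)/(3w + 8) − (4/3) = (3(4w + 4) − 4(3w + 8)) / (3(3w + 8)) = -20/(3(3w + 8)).
For w > 0 we have 3w + 8 > 3w, so |(4w + 4)/(3w + 8) − (4/3)| = 20/(3(3w + 8)) < 20/(3·3w) = (20/9)/w.
Thus |(4w + 4)/(3w + 8) − (4/3)| < eps whenever w > (20/9)/eps.
Take K = (20/9)/eps. If w > K then |(4w + 4)/(3w + 8) − (4/3)| < (20/9)/w < eps.

K = (20/9)/eps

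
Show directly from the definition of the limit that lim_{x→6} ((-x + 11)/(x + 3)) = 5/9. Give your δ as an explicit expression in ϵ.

Fix ϵ > 0. We want δ > 0 with 0 < |x − 6| < δ ⇒ |(-x + 11)/(x + 3) − (5/9)| < ϵ.
Combining over a common denominator, (-x + 11)/(x + 3) − (5/9) = [(-x + 11)·9 − 5·(x + 3)] / [9·(x + 3)] = -14(x − 6) / (9(x + 3)).
So |(-x + 11)/(x + 3) − (5/9)| = 14|x − 6| / (9·|x + 3|).
Require δ ≤ 9/2, so |x + 3| ≥ |9| − |x − 6| > 9 − 9/2 = 9/2.
Hence |(-x + 11)/(x + 3) − (5/9)| < 14|x − 6|/(9·(9/2)) = (28/81)|x − 6|, which is < ϵ once |x − 6| < (81/28)ϵ.
Take δ = min(9/2, (81/28)ϵ). Then 0 < |x − 6| < δ forces both bounds, so |(-x + 11)/(x + 3) − (5/9)| < ϵ.

δ = min(9/2, (81/28)ϵ)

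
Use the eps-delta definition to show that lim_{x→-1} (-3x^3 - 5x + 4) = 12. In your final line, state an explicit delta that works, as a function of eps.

Suppose eps > 0. We want delta > 0 such that 0 < |x + 1| < delta implies |(-3x^3 - 5x + 4) − 12| < eps.
(-3x^3 - 5x + 4) − 12 = -3x^3 - 5x - 8 = (x + 1)(-3x^2 + 3x - 8).
So |(-3x^3 - 5x + 4) − 12| = |x + 1|·|-3x^2 + 3x - 8|.
Assume first that |x + 1| < 2, so |x| < 3. Then |-3x^2 + 3x - 8| ≤ 3·3^2 + 3·3 + 8 = 44.
Hence |(-3x^3 - 5x + 4) − 12| ≤ 44|x + 1| < eps provided |x + 1| < eps/44.
Choosing delta = min(2, eps/44) ensures both conditions, hence |(-3x^3 - 5x + 4) − 12| < eps.

delta = min(2, eps/44)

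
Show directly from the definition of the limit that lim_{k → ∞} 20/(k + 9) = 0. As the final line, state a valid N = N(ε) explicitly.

N = 20/ε

Suppose ε > 0. For k ≥ 1, |20/(k + 9) − 0| = 20/(k + 9) ≤ 20/k.
We need 20/k < ε, i.e. k > 20/ε.
Take N = 20/ε. If k > N then |20/(k + 9)| ≤ 20/k < ε.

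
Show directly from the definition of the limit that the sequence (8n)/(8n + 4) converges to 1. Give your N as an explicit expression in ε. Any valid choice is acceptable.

Let ε > 0 be given. For n ≥ 1, |(8n)/(8n + 4) − 1| = |-32|/(8(8n + 4)) = 32/(8(8n + 4)).
Since 8n + 4 ≥ 8n for n ≥ 1, this is ≤ 32/(8·8n) = (1/2)/n.
So |(8n)/(8n + 4) − 1| < ε whenever n > (1/2)/ε.
Take N = (1/2)/ε. If n > N then |(8n)/(8n + 4) − 1| ≤ (1/2)/n < ε.

N = (1/2)/ε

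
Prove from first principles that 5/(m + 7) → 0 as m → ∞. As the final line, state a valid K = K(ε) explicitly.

Let ε > 0 be given. For m ≥ 1, |5/(m + 7) − 0| = 5/(m + 7) ≤ 5/m.
We need 5/m < ε, i.e. m > 5/ε.
Take K = 5/ε. If m > K then |5/(m + 7)| ≤ 5/m < ε.

K = 5/ε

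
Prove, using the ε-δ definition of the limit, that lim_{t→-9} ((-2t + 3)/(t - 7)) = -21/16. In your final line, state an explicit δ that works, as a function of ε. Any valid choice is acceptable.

Let ε > 0 be given. We want δ > 0 with 0 < |t + 9| < δ ⇒ |(-2t + 3)/(t - 7) + 21/16| < ε.
Combining over a common denominator, (-2t + 3)/(t - 7) + 21/16 = [(-2t + 3)·(-16) − 21·(t - 7)] / [(-16)·(t - 7)] = 11(t + 9) / ((-16)(t - 7)).
So |(-2t + 3)/(t - 7) + 21/16| = 11|t + 9| / (16·|t − 7|).
Restrict δ ≤ 8. Then |t + 9| < 8 gives |t − 7| = |(t + 9) + (-16)| ≥ 16 − 8 = 8.
Hence |(-2t + 3)/(t - 7) + 21/16| < 11|t + 9|/(16·8) = (11/128)|t + 9|, which is < ε once |t + 9| < (128/11)ε.
Take δ = min(8, (128/11)ε). Then 0 < |t + 9| < δ forces both bounds, so |(-2t + 3)/(t - 7) + 21/16| < ε.

δ = min(8, (128/11)ε)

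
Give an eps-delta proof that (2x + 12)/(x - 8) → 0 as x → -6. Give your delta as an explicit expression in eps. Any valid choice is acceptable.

Suppose eps > 0. We want delta > 0 with 0 < |x + 6| < delta ⇒ |(2x + 12)/(x - 8) − 0| < eps.
Combining over a common denominator, (2x + 12)/(x - 8) − 0 = [(2x + 12)·(-14) − 0·(x - 8)] / [(-14)·(x - 8)] = -28(x + 6) / ((-14)(x - 8)).
So |(2x + 12)/(x - 8) − 0| = 28|x + 6| / (14·|x − 8|).
Restrict delta ≤ 7. Then |x + 6| < 7 gives |x − 8| = |(x + 6) + (-14)| ≥ 14 − 7 = 7.
Hence |(2x + 12)/(x - 8) − 0| < 28|x + 6|/(14·7) = (2/7)|x + 6|, which is < eps once |x + 6| < (7/2)eps.
Take delta = min(7, (7/2)eps). Then 0 < |x + 6| < delta forces both bounds, so |(2x + 12)/(x - 8) − 0| < eps.

delta = min(7, (7/2)eps)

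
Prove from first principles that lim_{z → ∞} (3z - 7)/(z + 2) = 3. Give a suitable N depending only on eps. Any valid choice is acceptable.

N = 13/eps

Fix eps > 0. We seek N > 0 such that z > N implies |(3z - 7)/(z + 2) − 3| < eps.
(3z - 7)/(z + 2) − 3 = ((3z - 7) − 3(z + 2)) / ((z + 2)) = -13/((z + 2)).
For z > 0 we have z + 2 > z, so |(3z - 7)/(z + 2) − 3| = 13/((z + 2)) < 13/(z) = 13/z.
Thus |(3z - 7)/(z + 2) − 3| < eps whenever z > 13/eps.
Take N = 13/eps. If z > N then |(3z - 7)/(z + 2) − 3| < 13/z < eps.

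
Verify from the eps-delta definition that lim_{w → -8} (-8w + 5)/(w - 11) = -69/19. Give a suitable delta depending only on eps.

delta = min(19/2, (361/166)eps)

Let eps > 0. We want delta > 0 with 0 < |w + 8| < delta ⇒ |(-8w + 5)/(w - 11) + 69/19| < eps.
Combining over a common denominator, (-8w + 5)/(w - 11) + 69/19 = [(-8w + 5)·(-19) − 69·(w - 11)] / [(-19)·(w - 11)] = 83(w + 8) / ((-19)(w - 11)).
So |(-8w + 5)/(w - 11) + 69/19| = 83|w + 8| / (19·|w − 11|).
Restrict delta ≤ 19/2. Then |w + 8| < 19/2 gives |w − 11| = |(w + 8) + (-19)| ≥ 19 − 19/2 = 19/2.
Hence |(-8w + 5)/(w - 11) + 69/19| < 83|w + 8|/(19·(19/2)) = (166/361)|w + 8|, which is < eps once |w + 8| < (361/166)eps.
Take delta = min(19/2, (361/166)eps). Then 0 < |w + 8| < delta forces both bounds, so |(-8w + 5)/(w - 11) + 69/19| < eps.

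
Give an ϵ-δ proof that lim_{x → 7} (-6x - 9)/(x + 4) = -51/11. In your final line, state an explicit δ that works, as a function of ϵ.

δ = min(11/2, (121/30)ϵ)

Suppose ϵ > 0. We want δ > 0 with 0 < |x − 7| < δ ⇒ |(-6x - 9)/(x + 4) + 51/11| < ϵ.
Combining over a common denominator, (-6x - 9)/(x + 4) + 51/11 = [(-6x - 9)·11 − (-51)·(x + 4)] / [11·(x + 4)] = -15(x − 7) / (11(x + 4)).
So |(-6x - 9)/(x + 4) + 51/11| = 15|x − 7| / (11·|x + 4|).
Require δ ≤ 11/2, so |x + 4| ≥ |11| − |x − 7| > 11 − 11/2 = 11/2.
Hence |(-6x - 9)/(x + 4) + 51/11| < 15|x − 7|/(11·(11/2)) = (30/121)|x − 7|, which is < ϵ once |x − 7| < (121/30)ϵ.
Take δ = min(11/2, (121/30)ϵ). Then 0 < |x − 7| < δ forces both bounds, so |(-6x - 9)/(x + 4) + 51/11| < ϵ.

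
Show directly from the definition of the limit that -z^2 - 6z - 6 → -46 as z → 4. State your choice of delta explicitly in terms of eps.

delta = min(1, eps/15)

Let eps > 0. We want delta > 0 such that 0 < |z − 4| < delta implies |(-z^2 - 6z - 6) + 46| < eps.
(-z^2 - 6z - 6) + 46 = -z^2 - 6z + 40 = (z − 4)(-z - 10).
So |(-z^2 - 6z - 6) + 46| = |z − 4|·|-z - 10|.
Require delta ≤ 1. Then |z − 4| < 1 gives |z| < 5, and by the triangle inequality |-z - 10| ≤ 5 + 10 = 15.
Hence |(-z^2 - 6z - 6) + 46| ≤ 15|z − 4| < eps provided |z − 4| < eps/15.
Take delta = min(1, eps/15). Then 0 < |z − 4| < delta gives both |z − 4| < 1 and |z − 4| < eps/15, so |(-z^2 - 6z - 6) + 46| < eps.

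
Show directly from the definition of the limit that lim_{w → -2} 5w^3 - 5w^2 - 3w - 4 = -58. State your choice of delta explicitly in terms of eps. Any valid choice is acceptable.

delta = min(1, eps/117)

Let eps > 0. We want delta > 0 such that 0 < |w + 2| < delta implies |(5w^3 - 5w^2 - 3w - 4) + 58| < eps.
(5w^3 - 5w^2 - 3w - 4) + 58 = 5w^3 - 5w^2 - 3w + 54 = (w + 2)(5w^2 - 15w + 27).
So |(5w^3 - 5w^2 - 3w - 4) + 58| = |w + 2|·|5w^2 - 15w + 27|.
Assume first that |w + 2| < 1, so |w| < 3. Then |5w^2 - 15w + 27| ≤ 5·3^2 + 15·3 + 27 = 117.
Hence |(5w^3 - 5w^2 - 3w - 4) + 58| ≤ 117|w + 2| < eps provided |w + 2| < eps/117.
Choosing delta = min(1, eps/117) ensures both conditions, hence |(5w^3 - 5w^2 - 3w - 4) + 58| < eps.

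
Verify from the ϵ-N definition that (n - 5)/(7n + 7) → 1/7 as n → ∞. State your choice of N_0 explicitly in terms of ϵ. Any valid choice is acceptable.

Fix ϵ > 0. For n ≥ 1, |(n - 5)/(7n + 7) − (1/7)| = |-42|/(7(7n + 7)) = 42/(7(7n + 7)).
Since 7n + 7 ≥ 7n for n ≥ 1, this is ≤ 42/(7·7n) = (6/7)/n.
So |(n - 5)/(7n + 7) − (1/7)| < ϵ whenever n > (6/7)/ϵ.
Take N_0 = (6/7)/ϵ. If n > N_0 then |(n - 5)/(7n + 7) − (1/7)| ≤ (6/7)/n < ϵ.

N_0 = (6/7)/ϵ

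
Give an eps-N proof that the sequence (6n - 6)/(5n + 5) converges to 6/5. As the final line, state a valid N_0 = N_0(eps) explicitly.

Fix eps > 0. For n ≥ 1, |(6n - 6)/(5n + 5) − (6/5)| = |-60|/(5(5n + 5)) = 60/(5(5n + 5)).
Since 5n + 5 ≥ 5n for n ≥ 1, this is ≤ 60/(5·5n) = (12/5)/n.
So |(6n - 6)/(5n + 5) − (6/5)| < eps whenever n > (12/5)/eps.
Take N_0 = (12/5)/eps. If n > N_0 then |(6n - 6)/(5n + 5) − (6/5)| ≤ (12/5)/n < eps.

N_0 = (12/5)/eps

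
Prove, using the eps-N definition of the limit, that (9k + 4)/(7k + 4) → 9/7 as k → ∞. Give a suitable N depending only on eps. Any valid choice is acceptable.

Suppose eps > 0. For k ≥ 1, |(9k + 4)/(7k + 4) − (9/7)| = |-8|/(7(7k + 4)) = 8/(7(7k + 4)).
Since 7k + 4 ≥ 7k for k ≥ 1, this is ≤ 8/(7·7k) = (8/49)/k.
So |(9k + 4)/(7k + 4) − (9/7)| < eps whenever k > (8/49)/eps.
Take N = (8/49)/eps. If k > N then |(9k + 4)/(7k + 4) − (9/7)| ≤ (8/49)/k < eps.

N = (8/49)/eps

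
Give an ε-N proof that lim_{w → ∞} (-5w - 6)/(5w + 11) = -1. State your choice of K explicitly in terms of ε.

Suppose ε > 0. We seek K > 0 such that w > K implies |(-5w - 6)/(5w + 11) + 1| < ε.
(-5w - 6)/(5w + 11) + 1 = (5(-5w - 6) − (-5)(5w + 11)) / (5(5w + 11)) = 25/(5(5w + 11)).
For w > 0 we have 5w + 11 > 5w, so |(-5w - 6)/(5w + 11) + 1| = 25/(5(5w + 11)) < 25/(5·5w) = 1/w.
Thus |(-5w - 6)/(5w + 11) + 1| < ε whenever w > 1/ε.
Take K = 1/ε. If w > K then |(-5w - 6)/(5w + 11) + 1| < 1/w < ε.

K = 1/ε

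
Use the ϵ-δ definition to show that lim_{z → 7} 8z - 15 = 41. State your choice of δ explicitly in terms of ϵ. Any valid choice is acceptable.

Let ϵ > 0 be given. We need δ > 0 so that 0 < |z − 7| < δ implies |(8z - 15) − 41| < ϵ.
Since (8z - 15) − 41 = 8(z − 7), we have |(8z - 15) − 41| = 8|z − 7|.
So 8|z − 7| < ϵ exactly when |z − 7| < ϵ/8.
Choosing δ = ϵ/8 gives |(8z - 15) − 41| = 8|z − 7| < ϵ whenever |z − 7| < δ.

δ = ϵ/8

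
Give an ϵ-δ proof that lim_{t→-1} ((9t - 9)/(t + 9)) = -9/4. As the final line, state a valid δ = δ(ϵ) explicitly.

δ = min(4, (16/45)ϵ)

Let ϵ > 0. We want δ > 0 with 0 < |t + 1| < δ ⇒ |(9t - 9)/(t + 9) + 9/4| < ϵ.
Combining over a common denominator, (9t - 9)/(t + 9) + 9/4 = [(9t - 9)·8 − (-18)·(t + 9)] / [8·(t + 9)] = 90(t + 1) / (8(t + 9)).
So |(9t - 9)/(t + 9) + 9/4| = 90|t + 1| / (8·|t + 9|).
Require δ ≤ 4, so |t + 9| ≥ |8| − |t + 1| > 8 − 4 = 4.
Hence |(9t - 9)/(t + 9) + 9/4| < 90|t + 1|/(8·4) = (45/16)|t + 1|, which is < ϵ once |t + 1| < (16/45)ϵ.
Take δ = min(4, (16/45)ϵ). Then 0 < |t + 1| < δ forces both bounds, so |(9t - 9)/(t + 9) + 9/4| < ϵ.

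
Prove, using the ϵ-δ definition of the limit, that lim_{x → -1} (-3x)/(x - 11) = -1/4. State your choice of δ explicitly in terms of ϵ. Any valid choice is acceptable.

Let ϵ > 0. We want δ > 0 with 0 < |x + 1| < δ ⇒ |(-3x)/(x - 11) + 1/4| < ϵ.
Combining over a common denominator, (-3x)/(x - 11) + 1/4 = [(-3x)·(-12) − 3·(x - 11)] / [(-12)·(x - 11)] = 33(x + 1) / ((-12)(x - 11)).
So |(-3x)/(x - 11) + 1/4| = 33|x + 1| / (12·|x − 11|).
Restrict δ ≤ 6. Then |x + 1| < 6 gives |x − 11| = |(x + 1) + (-12)| ≥ 12 − 6 = 6.
Hence |(-3x)/(x - 11) + 1/4| < 33|x + 1|/(12·6) = (11/24)|x + 1|, which is < ϵ once |x + 1| < (24/11)ϵ.
Take δ = min(6, (24/11)ϵ). Then 0 < |x + 1| < δ forces both bounds, so |(-3x)/(x - 11) + 1/4| < ϵ.

δ = min(6, (24/11)ϵ)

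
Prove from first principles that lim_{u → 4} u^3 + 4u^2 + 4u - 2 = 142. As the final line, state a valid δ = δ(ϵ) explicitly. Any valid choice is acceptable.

Let ϵ > 0. We want δ > 0 such that 0 < |u − 4| < δ implies |(u^3 + 4u^2 + 4u - 2) − 142| < ϵ.
(u^3 + 4u^2 + 4u - 2) − 142 = u^3 + 4u^2 + 4u - 144 = (u − 4)(u^2 + 8u + 36).
So |(u^3 + 4u^2 + 4u - 2) − 142| = |u − 4|·|u^2 + 8u + 36|.
Assume first that |u − 4| < 2, so |u| < 6. Then |u^2 + 8u + 36| ≤ 6^2 + 8·6 + 36 = 120.
Hence |(u^3 + 4u^2 + 4u - 2) − 142| ≤ 120|u − 4| < ϵ provided |u − 4| < ϵ/120.
Choosing δ = min(2, ϵ/120) ensures both conditions, hence |(u^3 + 4u^2 + 4u - 2) − 142| < ϵ.

δ = min(2, ϵ/120)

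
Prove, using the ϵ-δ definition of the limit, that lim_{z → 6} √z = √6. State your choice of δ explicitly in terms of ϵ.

δ = min(6, √6·ϵ)

Suppose ϵ > 0. We want δ > 0 such that 0 < |z − 6| < δ implies |√z − √6| < ϵ.
Multiplying by the conjugate, |√z − √6| = |z − 6|/(√z + √6).
Restrict δ ≤ 6 so that |z − 6| < 6 forces z > 0, and then √z + √6 > √6.
Hence |√z − √6| < |z − 6|/√6, which is < ϵ once |z − 6| < √6·ϵ.
Take δ = min(6, √6·ϵ). If 0 < |z − 6| < δ then z > 0 and |√z − √6| < |z − 6|/√6 < ϵ.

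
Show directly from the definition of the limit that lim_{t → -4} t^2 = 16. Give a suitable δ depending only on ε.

δ = min(1, ε/9)

Suppose ε > 0. We seek δ > 0 with 0 < |t + 4| < δ ⇒ |t^2 − 16| < ε.
Factor: t^2 − 16 = (t + 4)(t - 4), so |t^2 − 16| = |t + 4|·|t - 4|.
Impose δ ≤ 1 so that |t| < 5; then |t - 4| ≤ 9.
Hence |t^2 − 16| ≤ 9|t + 4|, which is < ε once |t + 4| < ε/9.
Take δ = min(1, ε/9). If 0 < |t + 4| < δ then both bounds hold and |t^2 − 16| ≤ 9|t + 4| < 9·(ε/9) = ε.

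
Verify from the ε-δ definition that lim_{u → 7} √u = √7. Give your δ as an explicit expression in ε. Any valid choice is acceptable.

δ = min(7, √7·ε)

Fix ε > 0. We want δ > 0 such that 0 < |u − 7| < δ implies |√u − √7| < ε.
Rationalise: √u − √7 = (u − 7)/(√u + √7), so |√u − √7| = |u − 7|/(√u + √7).
Restrict δ ≤ 7 so that |u − 7| < 7 forces u > 0, and then √u + √7 > √7.
Hence |√u − √7| < |u − 7|/√7, which is < ε once |u − 7| < √7·ε.
Take δ = min(7, √7·ε). If 0 < |u − 7| < δ then u > 0 and |√u − √7| < |u − 7|/√7 < ε.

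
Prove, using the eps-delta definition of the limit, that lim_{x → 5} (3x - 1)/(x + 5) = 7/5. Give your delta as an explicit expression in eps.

delta = min(5, (25/8)eps)

Fix eps > 0. We want delta > 0 with 0 < |x − 5| < delta ⇒ |(3x - 1)/(x + 5) − (7/5)| < eps.
Combining over a common denominator, (3x - 1)/(x + 5) − (7/5) = [(3x - 1)·10 − 14·(x + 5)] / [10·(x + 5)] = 16(x − 5) / (10(x + 5)).
So |(3x - 1)/(x + 5) − (7/5)| = 16|x − 5| / (10·|x + 5|).
Require delta ≤ 5, so |x + 5| ≥ |10| − |x − 5| > 10 − 5 = 5.
Hence |(3x - 1)/(x + 5) − (7/5)| < 16|x − 5|/(10·5) = (8/25)|x − 5|, which is < eps once |x − 5| < (25/8)eps.
Take delta = min(5, (25/8)eps). Then 0 < |x − 5| < delta forces both bounds, so |(3x - 1)/(x + 5) − (7/5)| < eps.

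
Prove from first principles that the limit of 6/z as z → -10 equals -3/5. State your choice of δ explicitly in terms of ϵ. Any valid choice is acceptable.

Let ϵ > 0. We seek δ > 0 such that 0 < |z + 10| < δ implies |6/z + 3/5| < ϵ.
|6/z + 3/5| = 6·|-10 − z|/(10·|z|) = 6|z + 10|/(10|z|).
Restrict δ ≤ 5. Then |z + 10| < 5 gives |z| > 5, so 10|z| > 50.
Then |6/z + 3/5| < 6|z + 10|/50, which is < ϵ when |z + 10| < (25/3)ϵ.
Take δ = min(5, (25/3)ϵ). Then 0 < |z + 10| < δ gives both |z + 10| < 5 and |z + 10| < (25/3)ϵ, so |6/z + 3/5| < ϵ.

δ = min(5, (25/3)ϵ)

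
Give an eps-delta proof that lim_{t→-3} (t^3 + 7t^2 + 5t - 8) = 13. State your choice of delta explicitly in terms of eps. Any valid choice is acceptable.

Let eps > 0. We want delta > 0 such that 0 < |t + 3| < delta implies |(t^3 + 7t^2 + 5t - 8) − 13| < eps.
(t^3 + 7t^2 + 5t - 8) − 13 = t^3 + 7t^2 + 5t - 21 = (t + 3)(t^2 + 4t - 7).
So |(t^3 + 7t^2 + 5t - 8) − 13| = |t + 3|·|t^2 + 4t - 7|.
Require delta ≤ 1. Then |t + 3| < 1 gives |t| < 4, and by the triangle inequality |t^2 + 4t - 7| ≤ 4^2 + 4·4 + 7 = 39.
Hence |(t^3 + 7t^2 + 5t - 8) − 13| ≤ 39|t + 3| < eps provided |t + 3| < eps/39.
Choosing delta = min(1, eps/39) ensures both conditions, hence |(t^3 + 7t^2 + 5t - 8) − 13| < eps.

delta = min(1, eps/39)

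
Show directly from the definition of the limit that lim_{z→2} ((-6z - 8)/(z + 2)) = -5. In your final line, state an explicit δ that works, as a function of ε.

Fix ε > 0. We want δ > 0 with 0 < |z − 2| < δ ⇒ |(-6z - 8)/(z + 2) + 5| < ε.
Combining over a common denominator, (-6z - 8)/(z + 2) + 5 = [(-6z - 8)·4 − (-20)·(z + 2)] / [4·(z + 2)] = -4(z − 2) / (4(z + 2)).
So |(-6z - 8)/(z + 2) + 5| = 4|z − 2| / (4·|z + 2|).
Restrict δ ≤ 2. Then |z − 2| < 2 gives |z + 2| = |(z − 2) + 4| ≥ 4 − 2 = 2.
Hence |(-6z - 8)/(z + 2) + 5| < 4|z − 2|/(4·2) = (1/2)|z − 2|, which is < ε once |z − 2| < 2ε.
Take δ = min(2, 2ε). Then 0 < |z − 2| < δ forces both bounds, so |(-6z - 8)/(z + 2) + 5| < ε.

δ = min(2, 2ε)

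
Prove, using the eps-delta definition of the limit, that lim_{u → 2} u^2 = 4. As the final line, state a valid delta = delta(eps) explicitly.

Suppose eps > 0. We seek delta > 0 with 0 < |u − 2| < delta ⇒ |u^2 − 4| < eps.
Factor: u^2 − 4 = (u − 2)(u + 2), so |u^2 − 4| = |u − 2|·|u + 2|.
Restrict delta ≤ 1. Then |u − 2| < 1 gives |u| < 3, so by the triangle inequality |u + 2| ≤ 3 + 2 = 5.
Hence |u^2 − 4| ≤ 5|u − 2|, which is < eps once |u − 2| < eps/5.
Take delta = min(1, eps/5). If 0 < |u − 2| < delta then both bounds hold and |u^2 − 4| ≤ 5|u − 2| < 5·(eps/5) = eps.

delta = min(1, eps/5)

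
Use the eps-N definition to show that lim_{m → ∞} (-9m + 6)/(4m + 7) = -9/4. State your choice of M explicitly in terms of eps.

Fix eps > 0. For m ≥ 1, |(-9m + 6)/(4m + 7) + 9/4| = |87|/(4(4m + 7)) = 87/(4(4m + 7)).
Since 4m + 7 ≥ 4m for m ≥ 1, this is ≤ 87/(4·4m) = (87/16)/m.
So |(-9m + 6)/(4m + 7) + 9/4| < eps whenever m > (87/16)/eps.
Take M = (87/16)/eps. If m > M then |(-9m + 6)/(4m + 7) + 9/4| ≤ (87/16)/m < eps.

M = (87/16)/eps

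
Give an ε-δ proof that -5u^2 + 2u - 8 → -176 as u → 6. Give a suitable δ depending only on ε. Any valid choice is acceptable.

δ = min(1, ε/63)

Fix ε > 0. We want δ > 0 such that 0 < |u − 6| < δ implies |(-5u^2 + 2u - 8) + 176| < ε.
(-5u^2 + 2u - 8) + 176 = -5u^2 + 2u + 168 = (u − 6)(-5u - 28).
So |(-5u^2 + 2u - 8) + 176| = |u − 6|·|-5u - 28|.
Require δ ≤ 1. Then |u − 6| < 1 gives |u| < 7, and by the triangle inequality |-5u - 28| ≤ 5·7 + 28 = 63.
Hence |(-5u^2 + 2u - 8) + 176| ≤ 63|u − 6| < ε provided |u − 6| < ε/63.
Choosing δ = min(1, ε/63) ensures both conditions, hence |(-5u^2 + 2u - 8) + 176| < ε.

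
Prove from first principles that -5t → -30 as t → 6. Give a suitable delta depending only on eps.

Let eps > 0 be given. We need delta > 0 so that 0 < |t − 6| < delta implies |(-5t) + 30| < eps.
|(-5t) + 30| = |-5t + 30| = 5|t − 6|.
So 5|t − 6| < eps exactly when |t − 6| < eps/5.
Take delta = eps/5. If 0 < |t − 6| < delta then |(-5t) + 30| = 5|t − 6| < 5·(eps/5) = eps.

delta = eps/5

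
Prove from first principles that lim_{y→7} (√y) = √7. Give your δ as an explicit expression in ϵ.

δ = min(7, √7·ϵ)

Fix ϵ > 0. We want δ > 0 such that 0 < |y − 7| < δ implies |√y − √7| < ϵ.
Rationalise: √y − √7 = (y − 7)/(√y + √7), so |√y − √7| = |y − 7|/(√y + √7).
Restrict δ ≤ 7 so that |y − 7| < 7 forces y > 0, and then √y + √7 > √7.
Hence |√y − √7| < |y − 7|/√7, which is < ϵ once |y − 7| < √7·ϵ.
Take δ = min(7, √7·ϵ). If 0 < |y − 7| < δ then y > 0 and |√y − √7| < |y − 7|/√7 < ϵ.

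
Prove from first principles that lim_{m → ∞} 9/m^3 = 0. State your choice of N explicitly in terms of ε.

N = (9/ε)^{1/3}

Let ε > 0. For m ≥ 1, |9/m^3 − 0| = 9/m^3.
9/m^3 < ε ⇔ m^3 > 9/ε ⇔ m > (9/ε)^{1/3}.
Take N = (9/ε)^{1/3}. Then m > N implies 9/m^3 < ε.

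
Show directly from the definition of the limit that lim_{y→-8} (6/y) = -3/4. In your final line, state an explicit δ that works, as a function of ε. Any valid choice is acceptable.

Suppose ε > 0. We seek δ > 0 such that 0 < |y + 8| < δ implies |6/y + 3/4| < ε.
|6/y + 3/4| = 6·|-8 − y|/(8·|y|) = 6|y + 8|/(8|y|).
Restrict δ ≤ 4. Then |y + 8| < 4 gives |y| > 4, so 8|y| > 32.
Then |6/y + 3/4| < 6|y + 8|/32, which is < ε when |y + 8| < (16/3)ε.
Take δ = min(4, (16/3)ε). Then 0 < |y + 8| < δ gives both |y + 8| < 4 and |y + 8| < (16/3)ε, so |6/y + 3/4| < ε.

δ = min(4, (16/3)ε)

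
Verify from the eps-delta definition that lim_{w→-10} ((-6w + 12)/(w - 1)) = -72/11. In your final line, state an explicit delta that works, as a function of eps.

delta = min(11/2, (121/12)eps)

Let eps > 0. We want delta > 0 with 0 < |w + 10| < delta ⇒ |(-6w + 12)/(w - 1) + 72/11| < eps.
Combining over a common denominator, (-6w + 12)/(w - 1) + 72/11 = [(-6w + 12)·(-11) − 72·(w - 1)] / [(-11)·(w - 1)] = -6(w + 10) / ((-11)(w - 1)).
So |(-6w + 12)/(w - 1) + 72/11| = 6|w + 10| / (11·|w − 1|).
Restrict delta ≤ 11/2. Then |w + 10| < 11/2 gives |w − 1| = |(w + 10) + (-11)| ≥ 11 − 11/2 = 11/2.
Hence |(-6w + 12)/(w - 1) + 72/11| < 6|w + 10|/(11·(11/2)) = (12/121)|w + 10|, which is < eps once |w + 10| < (121/12)eps.
Take delta = min(11/2, (121/12)eps). Then 0 < |w + 10| < delta forces both bounds, so |(-6w + 12)/(w - 1) + 72/11| < eps.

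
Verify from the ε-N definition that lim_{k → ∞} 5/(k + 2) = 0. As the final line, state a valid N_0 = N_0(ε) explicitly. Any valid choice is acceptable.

N_0 = 5/ε

Suppose ε > 0. For k ≥ 1, |5/(k + 2) − 0| = 5/(k + 2) ≤ 5/k.
We need 5/k < ε, i.e. k > 5/ε.
Take N_0 = 5/ε. If k > N_0 then |5/(k + 2)| ≤ 5/k < ε.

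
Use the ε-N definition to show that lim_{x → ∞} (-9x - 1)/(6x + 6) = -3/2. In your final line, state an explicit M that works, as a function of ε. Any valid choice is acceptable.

M = (4/3)/ε

Suppose ε > 0. We seek M > 0 such that x > M implies |(-9x - 1)/(6x + 6) + 3/2| < ε.
(-9x - 1)/(6x + 6) + 3/2 = (6(-9x - 1) − (-9)(6x + 6)) / (6(6x + 6)) = 48/(6(6x + 6)).
For x > 0 we have 6x + 6 > 6x, so |(-9x - 1)/(6x + 6) + 3/2| = 48/(6(6x + 6)) < 48/(6·6x) = (4/3)/x.
Thus |(-9x - 1)/(6x + 6) + 3/2| < ε whenever x > (4/3)/ε.
Take M = (4/3)/ε. If x > M then |(-9x - 1)/(6x + 6) + 3/2| < (4/3)/x < ε.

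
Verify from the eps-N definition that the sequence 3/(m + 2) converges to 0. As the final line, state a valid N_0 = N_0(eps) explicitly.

Let eps > 0 be given. For m ≥ 1, |3/(m + 2) − 0| = 3/(m + 2) ≤ 3/m.
We need 3/m < eps, i.e. m > 3/eps.
Take N_0 = 3/eps. If m > N_0 then |3/(m + 2)| ≤ 3/m < eps.

N_0 = 3/eps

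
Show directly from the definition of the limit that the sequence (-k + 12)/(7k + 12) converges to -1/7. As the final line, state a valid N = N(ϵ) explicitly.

Let ϵ > 0. For k ≥ 1, |(-k + 12)/(7k + 12) + 1/7| = |96|/(7(7k + 12)) = 96/(7(7k + 12)).
Since 7k + 12 ≥ 7k for k ≥ 1, this is ≤ 96/(7·7k) = (96/49)/k.
So |(-k + 12)/(7k + 12) + 1/7| < ϵ whenever k > (96/49)/ϵ.
Take N = (96/49)/ϵ. If k > N then |(-k + 12)/(7k + 12) + 1/7| ≤ (96/49)/k < ϵ.

N = (96/49)/ϵ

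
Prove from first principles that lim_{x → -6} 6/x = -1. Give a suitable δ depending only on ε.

Suppose ε > 0. We seek δ > 0 such that 0 < |x + 6| < δ implies |6/x + 1| < ε.
|6/x + 1| = 6·|-6 − x|/(6·|x|) = 6|x + 6|/(6|x|).
Restrict δ ≤ 3. Then |x + 6| < 3 gives |x| > 3, so 6|x| > 18.
Then |6/x + 1| < 6|x + 6|/18, which is < ε when |x + 6| < 3ε.
Take δ = min(3, 3ε). Then 0 < |x + 6| < δ gives both |x + 6| < 3 and |x + 6| < 3ε, so |6/x + 1| < ε.

δ = min(3, 3ε)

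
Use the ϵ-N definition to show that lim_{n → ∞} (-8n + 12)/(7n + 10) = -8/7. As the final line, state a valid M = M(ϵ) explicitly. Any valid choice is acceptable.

M = (164/49)/ϵ

Fix ϵ > 0. For n ≥ 1, |(-8n + 12)/(7n + 10) + 8/7| = |164|/(7(7n + 10)) = 164/(7(7n + 10)).
Since 7n + 10 ≥ 7n for n ≥ 1, this is ≤ 164/(7·7n) = (164/49)/n.
So |(-8n + 12)/(7n + 10) + 8/7| < ϵ whenever n > (164/49)/ϵ.
Take M = (164/49)/ϵ. If n > M then |(-8n + 12)/(7n + 10) + 8/7| ≤ (164/49)/n < ϵ.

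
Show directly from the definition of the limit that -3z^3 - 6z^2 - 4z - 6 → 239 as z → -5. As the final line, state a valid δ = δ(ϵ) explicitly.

δ = min(2, ϵ/259)

Fix ϵ > 0. We want δ > 0 such that 0 < |z + 5| < δ implies |(-3z^3 - 6z^2 - 4z - 6) − 239| < ϵ.
(-3z^3 - 6z^2 - 4z - 6) − 239 = -3z^3 - 6z^2 - 4z - 245 = (z + 5)(-3z^2 + 9z - 49).
So |(-3z^3 - 6z^2 - 4z - 6) − 239| = |z + 5|·|-3z^2 + 9z - 49|.
Assume first that |z + 5| < 2, so |z| < 7. Then |-3z^2 + 9z - 49| ≤ 3·7^2 + 9·7 + 49 = 259.
Hence |(-3z^3 - 6z^2 - 4z - 6) − 239| ≤ 259|z + 5| < ϵ provided |z + 5| < ϵ/259.
Choosing δ = min(2, ϵ/259) ensures both conditions, hence |(-3z^3 - 6z^2 - 4z - 6) − 239| < ϵ.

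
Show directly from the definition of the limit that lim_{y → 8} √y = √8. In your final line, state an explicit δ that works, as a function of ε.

δ = min(8, √8·ε)

Suppose ε > 0. We want δ > 0 such that 0 < |y − 8| < δ implies |√y − √8| < ε.
Rationalise: √y − √8 = (y − 8)/(√y + √8), so |√y − √8| = |y − 8|/(√y + √8).
Restrict δ ≤ 8 so that |y − 8| < 8 forces y > 0, and then √y + √8 > √8.
Hence |√y − √8| < |y − 8|/√8, which is < ε once |y − 8| < √8·ε.
Take δ = min(8, √8·ε). If 0 < |y − 8| < δ then y > 0 and |√y − √8| < |y − 8|/√8 < ε.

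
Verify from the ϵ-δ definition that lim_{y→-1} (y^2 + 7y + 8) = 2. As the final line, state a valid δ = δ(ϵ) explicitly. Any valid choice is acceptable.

Let ϵ > 0. We want δ > 0 such that 0 < |y + 1| < δ implies |(y^2 + 7y + 8) − 2| < ϵ.
(y^2 + 7y + 8) − 2 = y^2 + 7y + 6 = (y + 1)(y + 6).
So |(y^2 + 7y + 8) − 2| = |y + 1|·|y + 6|.
Require δ ≤ 2. Then |y + 1| < 2 gives |y| < 3, and by the triangle inequality |y + 6| ≤ 3 + 6 = 9.
Hence |(y^2 + 7y + 8) − 2| ≤ 9|y + 1| < ϵ provided |y + 1| < ϵ/9.
Choosing δ = min(2, ϵ/9) ensures both conditions, hence |(y^2 + 7y + 8) − 2| < ϵ.

δ = min(2, ϵ/9)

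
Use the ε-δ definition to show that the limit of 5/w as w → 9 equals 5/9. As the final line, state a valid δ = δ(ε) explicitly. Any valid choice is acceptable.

δ = min(9/2, (81/10)ε)

Fix ε > 0. We seek δ > 0 such that 0 < |w − 9| < δ implies |5/w − (5/9)| < ε.
|5/w − (5/9)| = 5·|9 − w|/(9·|w|) = 5|w − 9|/(9|w|).
Restrict δ ≤ 9/2. Then |w − 9| < 9/2 gives |w| > 9/2, so 9|w| > 81/2.
Then |5/w − (5/9)| < 5|w − 9|/(81/2), which is < ε when |w − 9| < (81/10)ε.
Take δ = min(9/2, (81/10)ε). Then 0 < |w − 9| < δ gives both |w − 9| < 9/2 and |w − 9| < (81/10)ε, so |5/w − (5/9)| < ε.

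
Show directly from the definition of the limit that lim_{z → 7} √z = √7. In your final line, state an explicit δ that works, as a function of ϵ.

Fix ϵ > 0. We want δ > 0 such that 0 < |z − 7| < δ implies |√z − √7| < ϵ.
Rationalise: √z − √7 = (z − 7)/(√z + √7), so |√z − √7| = |z − 7|/(√z + √7).
Restrict δ ≤ 7 so that |z − 7| < 7 forces z > 0, and then √z + √7 > √7.
Hence |√z − √7| < |z − 7|/√7, which is < ϵ once |z − 7| < √7·ϵ.
Take δ = min(7, √7·ϵ). If 0 < |z − 7| < δ then z > 0 and |√z − √7| < |z − 7|/√7 < ϵ.

δ = min(7, √7·ϵ)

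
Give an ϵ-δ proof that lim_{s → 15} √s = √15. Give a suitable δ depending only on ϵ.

Let ϵ > 0. We want δ > 0 such that 0 < |s − 15| < δ implies |√s − √15| < ϵ.
Multiplying by the conjugate, |√s − √15| = |s − 15|/(√s + √15).
Restrict δ ≤ 15 so that |s − 15| < 15 forces s > 0, and then √s + √15 > √15.
Hence |√s − √15| < |s − 15|/√15, which is < ϵ once |s − 15| < √15·ϵ.
Take δ = min(15, √15·ϵ). If 0 < |s − 15| < δ then s > 0 and |√s − √15| < |s − 15|/√15 < ϵ.

δ = min(15, √15·ϵ)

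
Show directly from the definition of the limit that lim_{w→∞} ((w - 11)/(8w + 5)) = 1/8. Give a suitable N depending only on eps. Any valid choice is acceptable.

N = (93/64)/eps

Let eps > 0 be given. We seek N > 0 such that w > N implies |(w - 11)/(8w + 5) − (1/8)| < eps.
(w - 11)/(8w + 5) − (1/8) = (8(w - 11) − (8w + 5)) / (8(8w + 5)) = -93/(8(8w + 5)).
For w > 0 we have 8w + 5 > 8w, so |(w - 11)/(8w + 5) − (1/8)| = 93/(8(8w + 5)) < 93/(8·8w) = (93/64)/w.
Thus |(w - 11)/(8w + 5) − (1/8)| < eps whenever w > (93/64)/eps.
Take N = (93/64)/eps. If w > N then |(w - 11)/(8w + 5) − (1/8)| < (93/64)/w < eps.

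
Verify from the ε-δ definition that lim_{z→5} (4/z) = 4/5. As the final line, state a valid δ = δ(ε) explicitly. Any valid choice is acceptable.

Let ε > 0 be given. We seek δ > 0 such that 0 < |z − 5| < δ implies |4/z − (4/5)| < ε.
|4/z − (4/5)| = 4·|5 − z|/(5·|z|) = 4|z − 5|/(5|z|).
Require δ ≤ 5/2 so that |z| > 5 − 5/2 = 5/2, hence 5|z| > 25/2.
Then |4/z − (4/5)| < 4|z − 5|/(25/2), which is < ε when |z − 5| < (25/8)ε.
Take δ = min(5/2, (25/8)ε). Then 0 < |z − 5| < δ gives both |z − 5| < 5/2 and |z − 5| < (25/8)ε, so |4/z − (4/5)| < ε.

δ = min(5/2, (25/8)ε)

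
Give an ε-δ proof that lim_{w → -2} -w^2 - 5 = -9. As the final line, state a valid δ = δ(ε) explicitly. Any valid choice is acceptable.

δ = min(1, ε/5)

Fix ε > 0. We want δ > 0 such that 0 < |w + 2| < δ implies |(-w^2 - 5) + 9| < ε.
(-w^2 - 5) + 9 = -w^2 + 4 = (w + 2)(-w + 2).
So |(-w^2 - 5) + 9| = |w + 2|·|-w + 2|.
Assume first that |w + 2| < 1, so |w| < 3. Then |-w + 2| ≤ 3 + 2 = 5.
Hence |(-w^2 - 5) + 9| ≤ 5|w + 2| < ε provided |w + 2| < ε/5.
Take δ = min(1, ε/5). Then 0 < |w + 2| < δ gives both |w + 2| < 1 and |w + 2| < ε/5, so |(-w^2 - 5) + 9| < ε.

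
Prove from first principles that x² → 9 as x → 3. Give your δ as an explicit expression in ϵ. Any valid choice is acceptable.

δ = min(2, ϵ/8)

Fix ϵ > 0. We seek δ > 0 with 0 < |x − 3| < δ ⇒ |x² − 9| < ϵ.
Factor: x² − 9 = (x − 3)(x + 3), so |x² − 9| = |x − 3|·|x + 3|.
Impose δ ≤ 2 so that |x| < 5; then |x + 3| ≤ 8.
Hence |x² − 9| ≤ 8|x − 3|, which is < ϵ once |x − 3| < ϵ/8.
Take δ = min(2, ϵ/8). If 0 < |x − 3| < δ then both bounds hold and |x² − 9| ≤ 8|x − 3| < 8·(ϵ/8) = ϵ.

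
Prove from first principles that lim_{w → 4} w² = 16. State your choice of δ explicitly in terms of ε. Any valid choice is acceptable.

Suppose ε > 0. We seek δ > 0 with 0 < |w − 4| < δ ⇒ |w² − 16| < ε.
Factor: w² − 16 = (w − 4)(w + 4), so |w² − 16| = |w − 4|·|w + 4|.
Restrict δ ≤ 1. Then |w − 4| < 1 gives |w| < 5, so by the triangle inequality |w + 4| ≤ 5 + 4 = 9.
Hence |w² − 16| ≤ 9|w − 4|, which is < ε once |w − 4| < ε/9.
Take δ = min(1, ε/9). If 0 < |w − 4| < δ then both bounds hold and |w² − 16| ≤ 9|w − 4| < 9·(ε/9) = ε.

δ = min(1, ε/9)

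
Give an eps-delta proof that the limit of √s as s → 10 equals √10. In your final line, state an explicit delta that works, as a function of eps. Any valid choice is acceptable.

delta = min(10, √10·eps)

Suppose eps > 0. We want delta > 0 such that 0 < |s − 10| < delta implies |√s − √10| < eps.
Multiplying by the conjugate, |√s − √10| = |s − 10|/(√s + √10).
Restrict delta ≤ 10 so that |s − 10| < 10 forces s > 0, and then √s + √10 > √10.
Hence |√s − √10| < |s − 10|/√10, which is < eps once |s − 10| < √10·eps.
Take delta = min(10, √10·eps). If 0 < |s − 10| < delta then s > 0 and |√s − √10| < |s − 10|/√10 < eps.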